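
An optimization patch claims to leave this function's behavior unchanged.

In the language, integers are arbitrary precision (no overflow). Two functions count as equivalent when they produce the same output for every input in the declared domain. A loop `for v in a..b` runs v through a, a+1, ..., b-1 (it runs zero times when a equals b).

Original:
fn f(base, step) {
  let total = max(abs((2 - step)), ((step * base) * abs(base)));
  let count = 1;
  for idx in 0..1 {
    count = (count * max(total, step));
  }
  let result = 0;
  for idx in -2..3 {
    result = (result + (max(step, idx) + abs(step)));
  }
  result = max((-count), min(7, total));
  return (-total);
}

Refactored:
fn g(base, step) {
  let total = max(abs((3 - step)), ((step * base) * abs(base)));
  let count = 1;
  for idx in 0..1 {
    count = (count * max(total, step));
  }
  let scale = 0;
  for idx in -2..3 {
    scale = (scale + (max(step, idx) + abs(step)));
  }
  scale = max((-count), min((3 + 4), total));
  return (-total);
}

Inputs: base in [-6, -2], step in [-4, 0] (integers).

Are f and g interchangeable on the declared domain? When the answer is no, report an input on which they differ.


The rewrite breaks on base=-6, step=0, where the results are -2 and -3.
f: total := 2 | count := 1 | iter idx=0: | count := 2 | result := 0 | iter idx=-2: | result := 0 | iter idx=-1: | result := 0 | iter idx=0: | result := 0 | iter idx=1: | result := 1 | iter idx=2: | result := 3 | result := 2 | result -2
g: total := 3 | count := 1 | iter idx=0: | count := 3 | scale := 0 | iter idx=-2: | scale := 0 | iter idx=-1: | scale := 0 | iter idx=0: | scale := 0 | iter idx=1: | scale := 1 | iter idx=2: | scale := 3 | scale := 3 | result -3
verdict: not equivalent; witness: base=-6, step=0


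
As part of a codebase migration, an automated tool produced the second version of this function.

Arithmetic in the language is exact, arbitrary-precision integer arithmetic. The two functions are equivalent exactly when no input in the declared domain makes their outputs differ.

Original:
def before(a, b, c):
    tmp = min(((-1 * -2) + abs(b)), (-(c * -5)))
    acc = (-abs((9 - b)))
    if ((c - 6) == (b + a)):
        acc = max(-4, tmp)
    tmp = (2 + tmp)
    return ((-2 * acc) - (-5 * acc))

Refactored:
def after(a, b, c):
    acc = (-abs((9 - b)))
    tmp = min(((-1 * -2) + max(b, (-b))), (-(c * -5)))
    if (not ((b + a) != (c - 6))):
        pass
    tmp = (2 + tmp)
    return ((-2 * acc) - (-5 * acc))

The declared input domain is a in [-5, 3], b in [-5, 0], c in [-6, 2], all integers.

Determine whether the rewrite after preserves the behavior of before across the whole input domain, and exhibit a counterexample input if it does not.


On input a=-5, b=-5, c=-4, before returns -12 while after returns -42.
verdict: not equivalent; witness: a=-5, b=-5, c=-4


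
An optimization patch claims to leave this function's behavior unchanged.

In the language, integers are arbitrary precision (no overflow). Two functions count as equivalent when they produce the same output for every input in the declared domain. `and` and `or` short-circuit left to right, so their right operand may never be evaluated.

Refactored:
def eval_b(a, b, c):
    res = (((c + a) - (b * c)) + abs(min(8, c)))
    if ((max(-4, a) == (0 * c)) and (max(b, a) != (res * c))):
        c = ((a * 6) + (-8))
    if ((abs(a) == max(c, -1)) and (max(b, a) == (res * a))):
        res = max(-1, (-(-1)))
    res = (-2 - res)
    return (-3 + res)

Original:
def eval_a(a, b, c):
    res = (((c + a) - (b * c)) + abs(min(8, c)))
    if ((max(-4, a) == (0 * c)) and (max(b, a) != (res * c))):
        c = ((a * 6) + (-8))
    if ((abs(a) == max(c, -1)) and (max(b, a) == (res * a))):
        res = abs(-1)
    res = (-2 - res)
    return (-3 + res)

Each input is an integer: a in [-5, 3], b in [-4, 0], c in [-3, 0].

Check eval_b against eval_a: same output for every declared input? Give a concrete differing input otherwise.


Although min/max/abs usage differs; and constant usage differs, 180/180 inputs agree.
verdict: equivalent


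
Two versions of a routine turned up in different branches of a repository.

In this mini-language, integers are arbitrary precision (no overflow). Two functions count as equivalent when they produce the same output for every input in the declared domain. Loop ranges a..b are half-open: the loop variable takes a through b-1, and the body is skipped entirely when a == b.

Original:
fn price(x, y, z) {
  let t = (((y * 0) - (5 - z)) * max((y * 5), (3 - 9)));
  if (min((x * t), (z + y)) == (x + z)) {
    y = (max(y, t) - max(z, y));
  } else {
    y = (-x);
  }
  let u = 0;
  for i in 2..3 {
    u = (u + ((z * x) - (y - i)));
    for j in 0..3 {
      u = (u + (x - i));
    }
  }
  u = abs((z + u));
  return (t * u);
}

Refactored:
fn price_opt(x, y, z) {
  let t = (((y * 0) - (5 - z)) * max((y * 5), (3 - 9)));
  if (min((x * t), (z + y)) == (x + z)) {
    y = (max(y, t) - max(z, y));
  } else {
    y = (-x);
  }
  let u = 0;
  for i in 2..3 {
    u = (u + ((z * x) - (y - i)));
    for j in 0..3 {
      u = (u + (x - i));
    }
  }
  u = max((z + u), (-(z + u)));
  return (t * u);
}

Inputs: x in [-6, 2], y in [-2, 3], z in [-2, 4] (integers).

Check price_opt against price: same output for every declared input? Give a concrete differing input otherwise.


Comparing the listings, the differences include: arithmetic usage differs, plus min/max/abs usage differs.
As a probe, take x=0, y=2, z=4: price runs t becomes -10; next (min((x * t), (z + y)) == (x + z)) evaluates to false; next y becomes 0; next u becomes 0; next at i=2:; next u becomes 2; next at j=0:; next u becomes 0; next at j=1:; next u becomes -2; next at j=2:; next u becomes -4; next u becomes 0; next final value 0; price_opt runs t becomes -10; next (min((x * t), (z + y)) == (x + z)) evaluates to false; next y becomes 0; next u becomes 0; next at i=2:; next u becomes 2; next at j=0:; next u becomes 0; next at j=1:; next u becomes -2; next at j=2:; next u becomes -4; next u becomes 0; next final value 0; both end at 0.
Every one of the 378 inputs gives matching results.
verdict: equivalent


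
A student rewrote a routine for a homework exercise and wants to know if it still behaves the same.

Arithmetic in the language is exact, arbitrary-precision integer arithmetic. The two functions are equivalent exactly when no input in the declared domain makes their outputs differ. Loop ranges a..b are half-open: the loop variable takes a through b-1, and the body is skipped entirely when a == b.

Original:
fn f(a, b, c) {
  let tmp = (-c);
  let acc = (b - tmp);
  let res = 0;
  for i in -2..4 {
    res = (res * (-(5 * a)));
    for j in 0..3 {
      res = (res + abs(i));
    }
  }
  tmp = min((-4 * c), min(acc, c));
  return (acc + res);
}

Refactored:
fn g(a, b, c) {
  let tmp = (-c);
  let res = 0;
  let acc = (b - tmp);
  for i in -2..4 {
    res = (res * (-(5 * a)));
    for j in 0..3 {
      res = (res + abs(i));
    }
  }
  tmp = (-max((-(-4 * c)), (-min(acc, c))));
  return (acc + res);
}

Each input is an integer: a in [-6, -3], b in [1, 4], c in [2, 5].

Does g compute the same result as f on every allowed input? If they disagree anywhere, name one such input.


Equivalent — the differences include min/max/abs usage differs, yet no declared input distinguishes the two.
Tracing a=-4, b=2, c=5: f: tmp = -5; acc = 7; res = 0; [i=-2]; res = 0; [j=0]; res = 2; [j=1]; res = 4; [j=2]; res = 6; [i=-1]; res = 120; [j=0]; res = 121; [j=1]; res = 122; [j=2]; res = 123; [i=0]; res = 2460; [j=0]; res = 2460; [j=1]; res = 2460; [j=2]; res = 2460; [i=1]; res = 49200; [j=0]; res = 49201; [j=1]; res = 49202; [j=2]; res = 49203; [i=2]; res = 984060; [j=0]; res = 984062; [j=1]; res = 984064; [j=2]; res = 984066; [i=3]; res = 19681320; [j=0]; res = 19681323; [j=1]; res = 19681326; [j=2]; res = 19681329; tmp = -20; return 19681336 | g: tmp = -5; res = 0; acc = 7; [i=-2]; res = 0; [j=0]; res = 2; [j=1]; res = 4; [j=2]; res = 6; [i=-1]; res = 120; [j=0]; res = 121; [j=1]; res = 122; [j=2]; res = 123; [i=0]; res = 2460; [j=0]; res = 2460; [j=1]; res = 2460; [j=2]; res = 2460; [i=1]; res = 49200; [j=0]; res = 49201; [j=1]; res = 49202; [j=2]; res = 49203; [i=2]; res = 984060; [j=0]; res = 984062; [j=1]; res = 984064; [j=2]; res = 984066; [i=3]; res = 19681320; [j=0]; res = 19681323; [j=1]; res = 19681326; [j=2]; res = 19681329; tmp = -20; return 19681336 — matching result 19681336.
An exhaustive pass over the 64 declared inputs shows identical outputs.
verdict: equivalent


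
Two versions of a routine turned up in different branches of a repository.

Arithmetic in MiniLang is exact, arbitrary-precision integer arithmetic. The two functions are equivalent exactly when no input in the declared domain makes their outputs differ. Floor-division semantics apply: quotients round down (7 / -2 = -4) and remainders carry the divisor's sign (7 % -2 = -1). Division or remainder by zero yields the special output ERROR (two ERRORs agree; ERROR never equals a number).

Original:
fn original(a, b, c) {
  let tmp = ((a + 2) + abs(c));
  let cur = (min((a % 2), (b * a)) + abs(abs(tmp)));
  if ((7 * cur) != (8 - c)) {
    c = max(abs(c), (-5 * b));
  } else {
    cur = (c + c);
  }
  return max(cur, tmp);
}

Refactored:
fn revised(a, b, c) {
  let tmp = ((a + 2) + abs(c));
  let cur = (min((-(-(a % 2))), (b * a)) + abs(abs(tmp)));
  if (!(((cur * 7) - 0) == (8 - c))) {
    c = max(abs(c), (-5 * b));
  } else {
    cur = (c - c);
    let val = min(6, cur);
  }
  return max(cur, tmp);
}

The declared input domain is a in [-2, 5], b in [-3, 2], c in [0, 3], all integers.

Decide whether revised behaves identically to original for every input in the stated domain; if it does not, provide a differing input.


Evaluate both at a=-2, b=-3, c=1.
original: tmp=1, then cur=1, then ((7 * cur) != (8 - c)) is false, then cur=2, then returns 2
revised: tmp=1, then cur=1, then (!(((cur * 7) - 0) == (8 - c))) is false, then cur=0, then val=0, then returns 1
2 against 1: the behavior changed.
verdict: not equivalent; witness: a=-2, b=-3, c=1


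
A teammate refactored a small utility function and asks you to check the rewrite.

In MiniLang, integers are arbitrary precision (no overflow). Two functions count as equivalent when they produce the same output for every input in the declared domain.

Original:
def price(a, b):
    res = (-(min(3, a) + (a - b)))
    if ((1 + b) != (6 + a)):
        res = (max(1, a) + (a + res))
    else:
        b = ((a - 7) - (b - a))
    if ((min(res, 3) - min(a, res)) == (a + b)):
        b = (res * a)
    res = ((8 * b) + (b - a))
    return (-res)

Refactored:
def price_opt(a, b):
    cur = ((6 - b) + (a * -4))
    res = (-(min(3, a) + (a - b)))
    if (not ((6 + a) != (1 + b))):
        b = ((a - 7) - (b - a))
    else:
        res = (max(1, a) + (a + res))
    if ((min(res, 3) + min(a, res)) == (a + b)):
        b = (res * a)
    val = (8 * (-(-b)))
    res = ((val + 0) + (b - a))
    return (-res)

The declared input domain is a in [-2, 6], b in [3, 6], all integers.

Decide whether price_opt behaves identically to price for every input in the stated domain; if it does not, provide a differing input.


At a=-1, b=3: price gives -28, price_opt gives 44.
verdict: not equivalent; witness: a=-1, b=3


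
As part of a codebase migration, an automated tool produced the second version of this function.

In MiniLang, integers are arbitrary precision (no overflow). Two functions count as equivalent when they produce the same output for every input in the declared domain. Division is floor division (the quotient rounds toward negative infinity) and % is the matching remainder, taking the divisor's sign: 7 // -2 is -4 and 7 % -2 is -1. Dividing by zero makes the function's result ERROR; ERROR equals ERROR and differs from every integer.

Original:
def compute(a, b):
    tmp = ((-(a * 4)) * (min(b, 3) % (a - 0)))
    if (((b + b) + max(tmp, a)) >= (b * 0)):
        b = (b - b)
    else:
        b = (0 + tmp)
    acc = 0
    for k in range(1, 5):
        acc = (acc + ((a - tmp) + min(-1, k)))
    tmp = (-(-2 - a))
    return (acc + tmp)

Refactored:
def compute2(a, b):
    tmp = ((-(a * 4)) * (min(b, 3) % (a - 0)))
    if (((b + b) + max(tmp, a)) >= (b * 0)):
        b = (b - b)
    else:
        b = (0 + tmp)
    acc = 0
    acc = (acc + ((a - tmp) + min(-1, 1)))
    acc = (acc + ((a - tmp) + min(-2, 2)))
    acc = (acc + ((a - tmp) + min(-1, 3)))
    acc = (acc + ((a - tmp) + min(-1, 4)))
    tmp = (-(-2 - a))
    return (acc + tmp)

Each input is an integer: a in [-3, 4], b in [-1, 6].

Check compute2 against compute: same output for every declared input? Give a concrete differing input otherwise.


There is a counterexample at a=-3, b=-1: 31 on one side, 30 on the other.
compute: tmp := -12 | (((b + b) + max(tmp, a)) >= (b * 0)): false | b := -12 | acc := 0 | iter k=1: | acc := 8 | iter k=2: | acc := 16 | iter k=3: | acc := 24 | iter k=4: | acc := 32 | tmp := -1 | result 31
compute2: tmp := -12 | (((b + b) + max(tmp, a)) >= (b * 0)): false | b := -12 | acc := 0 | acc := 8 | acc := 15 | acc := 23 | acc := 31 | tmp := -1 | result 30
verdict: not equivalent; witness: a=-3, b=-1


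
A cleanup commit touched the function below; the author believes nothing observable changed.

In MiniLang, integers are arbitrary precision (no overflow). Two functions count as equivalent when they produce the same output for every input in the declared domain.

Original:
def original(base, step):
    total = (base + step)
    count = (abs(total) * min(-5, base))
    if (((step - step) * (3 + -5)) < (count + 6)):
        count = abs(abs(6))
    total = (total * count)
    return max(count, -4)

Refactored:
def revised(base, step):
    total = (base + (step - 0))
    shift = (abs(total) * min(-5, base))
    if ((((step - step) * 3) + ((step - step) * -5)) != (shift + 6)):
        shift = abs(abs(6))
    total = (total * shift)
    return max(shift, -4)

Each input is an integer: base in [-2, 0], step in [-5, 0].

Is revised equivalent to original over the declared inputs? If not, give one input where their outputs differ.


Try base=-2, step=-5.
original: total becomes -7; next count becomes -35; next (((step - step) * (3 + -5)) < (count + 6)) evaluates to false; next total becomes 245; next final value -4
revised: total becomes -7; next shift becomes -35; next ((((step - step) * 3) + ((step - step) * -5)) != (shift + 6)) evaluates to true; next shift becomes 6; next total becomes -42; next final value 6
-4 != 6, so the rewrite changes behavior.
verdict: not equivalent; witness: base=-2, step=-5


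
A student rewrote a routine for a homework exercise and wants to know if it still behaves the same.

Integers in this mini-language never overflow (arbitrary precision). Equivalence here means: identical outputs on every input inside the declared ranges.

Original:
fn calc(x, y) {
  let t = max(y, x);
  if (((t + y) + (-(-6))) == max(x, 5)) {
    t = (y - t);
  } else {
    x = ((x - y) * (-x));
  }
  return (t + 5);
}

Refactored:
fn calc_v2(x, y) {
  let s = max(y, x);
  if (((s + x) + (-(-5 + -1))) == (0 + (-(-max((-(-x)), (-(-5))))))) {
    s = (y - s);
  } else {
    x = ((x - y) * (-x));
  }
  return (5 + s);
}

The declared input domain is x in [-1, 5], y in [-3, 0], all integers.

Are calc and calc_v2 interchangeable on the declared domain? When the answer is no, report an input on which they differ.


On input x=0, y=-1, calc returns 4 while calc_v2 returns 5.
verdict: not equivalent; witness: x=0, y=-1


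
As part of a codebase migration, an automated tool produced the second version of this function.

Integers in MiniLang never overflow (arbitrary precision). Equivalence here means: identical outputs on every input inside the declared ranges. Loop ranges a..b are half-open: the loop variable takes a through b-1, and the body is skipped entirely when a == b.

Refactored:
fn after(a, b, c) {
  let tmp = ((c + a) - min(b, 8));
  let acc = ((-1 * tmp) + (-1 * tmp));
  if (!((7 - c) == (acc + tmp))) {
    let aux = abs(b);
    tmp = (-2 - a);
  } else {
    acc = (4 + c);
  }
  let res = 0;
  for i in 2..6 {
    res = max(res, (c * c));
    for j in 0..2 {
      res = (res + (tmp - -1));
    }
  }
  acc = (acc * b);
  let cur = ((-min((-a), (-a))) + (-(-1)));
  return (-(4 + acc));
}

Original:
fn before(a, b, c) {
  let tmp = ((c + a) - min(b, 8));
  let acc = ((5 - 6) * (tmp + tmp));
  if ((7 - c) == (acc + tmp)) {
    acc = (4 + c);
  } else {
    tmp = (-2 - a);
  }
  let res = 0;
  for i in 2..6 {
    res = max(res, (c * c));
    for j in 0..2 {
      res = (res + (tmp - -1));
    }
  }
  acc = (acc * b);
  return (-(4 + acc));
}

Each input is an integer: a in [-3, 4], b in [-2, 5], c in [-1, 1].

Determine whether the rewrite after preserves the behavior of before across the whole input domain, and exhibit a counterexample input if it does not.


Behavior is preserved: although local variable names differ, and arithmetic usage differs, and min/max/abs usage differs, and constant usage differs, and statement counts differ, and boolean connective usage differs, the outputs never diverge.
Tracing a=1, b=5, c=1: before: tmp becomes -3; next acc becomes 6; next ((7 - c) == (acc + tmp)) evaluates to false; next tmp becomes -3; next res becomes 0; next at i=2:; next res becomes 1; next at j=0:; next res becomes -1; next at j=1:; next res becomes -3; next at i=3:; next res becomes 1; next at j=0:; next res becomes -1; next at j=1:; next res becomes -3; next at i=4:; next res becomes 1; next at j=0:; next res becomes -1; next at j=1:; next res becomes -3; next at i=5:; next res becomes 1; next at j=0:; next res becomes -1; next at j=1:; next res becomes -3; next acc becomes 30; next final value -34 | after: tmp becomes -3; next acc becomes 6; next (!((7 - c) == (acc + tmp))) evaluates to true; next aux becomes 5; next tmp becomes -3; next res becomes 0; next at i=2:; next res becomes 1; next at j=0:; next res becomes -1; next at j=1:; next res becomes -3; next at i=3:; next res becomes 1; next at j=0:; next res becomes -1; next at j=1:; next res becomes -3; next at i=4:; next res becomes 1; next at j=0:; next res becomes -1; next at j=1:; next res becomes -3; next at i=5:; next res becomes 1; next at j=0:; next res becomes -1; next at j=1:; next res becomes -3; next acc becomes 30; next cur becomes 2; next final value -34 — matching result -34.
An exhaustive pass over the 192 declared inputs shows identical outputs.
verdict: equivalent


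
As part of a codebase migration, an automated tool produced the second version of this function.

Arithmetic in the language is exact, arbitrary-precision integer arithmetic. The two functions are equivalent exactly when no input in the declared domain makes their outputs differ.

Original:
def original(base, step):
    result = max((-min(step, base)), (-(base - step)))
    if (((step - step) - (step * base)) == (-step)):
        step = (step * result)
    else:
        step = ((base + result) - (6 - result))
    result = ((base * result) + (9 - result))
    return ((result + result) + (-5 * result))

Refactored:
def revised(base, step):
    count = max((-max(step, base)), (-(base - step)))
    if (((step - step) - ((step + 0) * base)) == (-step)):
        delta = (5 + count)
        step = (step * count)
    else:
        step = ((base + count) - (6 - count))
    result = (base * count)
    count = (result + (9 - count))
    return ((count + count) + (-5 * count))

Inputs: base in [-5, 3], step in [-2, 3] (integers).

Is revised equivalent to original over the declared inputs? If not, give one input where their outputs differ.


Run the pair on base=-5, step=-2.
original: result becomes 5; next (((step - step) - (step * base)) == (-step)) evaluates to false; next step becomes -1; next result becomes -21; next final value 63
revised: count becomes 3; next (((step - step) - ((step + 0) * base)) == (-step)) evaluates to false; next step becomes -5; next result becomes -15; next count becomes -9; next final value 27
63 and 27 differ, so these are not the same function on this domain.
verdict: not equivalent; witness: base=-5, step=-2


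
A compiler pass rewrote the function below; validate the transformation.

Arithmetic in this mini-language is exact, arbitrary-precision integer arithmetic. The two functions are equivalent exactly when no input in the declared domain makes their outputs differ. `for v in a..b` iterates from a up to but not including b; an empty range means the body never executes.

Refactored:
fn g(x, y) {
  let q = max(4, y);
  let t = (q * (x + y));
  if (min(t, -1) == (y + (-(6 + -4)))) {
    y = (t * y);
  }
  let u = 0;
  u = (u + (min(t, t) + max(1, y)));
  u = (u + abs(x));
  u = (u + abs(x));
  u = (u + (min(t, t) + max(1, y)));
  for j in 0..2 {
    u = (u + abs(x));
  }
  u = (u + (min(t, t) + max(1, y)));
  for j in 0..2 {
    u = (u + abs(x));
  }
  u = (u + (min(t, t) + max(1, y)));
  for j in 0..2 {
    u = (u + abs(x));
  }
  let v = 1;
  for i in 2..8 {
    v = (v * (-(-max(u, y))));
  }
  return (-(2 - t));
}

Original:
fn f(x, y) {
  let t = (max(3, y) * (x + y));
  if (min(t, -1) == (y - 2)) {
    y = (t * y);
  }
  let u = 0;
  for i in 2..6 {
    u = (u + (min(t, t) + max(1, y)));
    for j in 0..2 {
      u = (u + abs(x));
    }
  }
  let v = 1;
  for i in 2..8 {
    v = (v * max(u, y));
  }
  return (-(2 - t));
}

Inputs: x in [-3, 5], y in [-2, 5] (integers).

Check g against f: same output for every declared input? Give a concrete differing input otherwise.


Not equivalent: x=-3, y=-2 separates them (-17 vs -22).
f: t = -15; (min(t, -1) == (y - 2)) -> false; u = 0; [i=2]; u = -14; [j=0]; u = -11; [j=1]; u = -8; [i=3]; u = -22; [j=0]; u = -19; [j=1]; u = -16; [i=4]; u = -30; [j=0]; u = -27; [j=1]; u = -24; [i=5]; u = -38; [j=0]; u = -35; [j=1]; u = -32; v = 1; [i=2]; v = -2; [i=3]; v = 4; [i=4]; v = -8; [i=5]; v = 16; [i=6]; v = -32; [i=7]; v = 64; return -17
g: q = 4; t = -20; (min(t, -1) == (y + (-(6 + -4)))) -> false; u = 0; u = -19; u = -16; u = -13; u = -32; [j=0]; u = -29; [j=1]; u = -26; u = -45; [j=0]; u = -42; [j=1]; u = -39; u = -58; [j=0]; u = -55; [j=1]; u = -52; v = 1; [i=2]; v = -2; [i=3]; v = 4; [i=4]; v = -8; [i=5]; v = 16; [i=6]; v = -32; [i=7]; v = 64; return -22
verdict: not equivalent; witness: x=-3, y=-2


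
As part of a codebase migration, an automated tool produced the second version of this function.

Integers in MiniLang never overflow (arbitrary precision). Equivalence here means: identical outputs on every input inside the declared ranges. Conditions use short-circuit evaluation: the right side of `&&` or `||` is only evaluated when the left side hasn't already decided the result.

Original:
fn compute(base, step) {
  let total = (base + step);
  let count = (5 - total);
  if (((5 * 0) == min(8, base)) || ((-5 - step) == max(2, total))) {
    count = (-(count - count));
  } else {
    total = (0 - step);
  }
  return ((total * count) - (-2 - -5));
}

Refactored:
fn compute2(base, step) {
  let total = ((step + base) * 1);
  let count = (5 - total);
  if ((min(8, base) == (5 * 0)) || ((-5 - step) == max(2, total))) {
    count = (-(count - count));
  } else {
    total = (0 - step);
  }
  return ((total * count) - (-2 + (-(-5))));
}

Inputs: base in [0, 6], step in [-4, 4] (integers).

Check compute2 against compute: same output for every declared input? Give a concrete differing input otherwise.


The two are interchangeable: arithmetic usage differs; also constant usage differs, and every declared input agrees.
One worked example (base=1, step=1) — compute: total := 2 | count := 3 | (((5 * 0) == min(8, base)) || ((-5 - step) == max(2, total))): false | total := -1 | result -6; compute2: total := 2 | count := 3 | ((min(8, base) == (5 * 0)) || ((-5 - step) == max(2, total))): false | total := -1 | result -6; agreement on -6.
Checked all 63 inputs in the declared domain: the outputs agree on every one.
verdict: equivalent


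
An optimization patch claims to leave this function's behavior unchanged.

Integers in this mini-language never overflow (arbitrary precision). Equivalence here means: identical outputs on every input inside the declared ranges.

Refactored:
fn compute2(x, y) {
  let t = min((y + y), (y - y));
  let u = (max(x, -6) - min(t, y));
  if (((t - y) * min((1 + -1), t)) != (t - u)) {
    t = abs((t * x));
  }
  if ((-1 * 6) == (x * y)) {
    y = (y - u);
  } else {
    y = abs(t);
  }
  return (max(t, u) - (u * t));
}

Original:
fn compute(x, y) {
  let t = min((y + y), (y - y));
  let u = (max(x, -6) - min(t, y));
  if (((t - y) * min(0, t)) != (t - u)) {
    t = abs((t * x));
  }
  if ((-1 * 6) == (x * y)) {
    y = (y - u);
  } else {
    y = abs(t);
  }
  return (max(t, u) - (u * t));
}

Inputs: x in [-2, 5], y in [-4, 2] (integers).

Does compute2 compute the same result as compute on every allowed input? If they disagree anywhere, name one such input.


Side by side, the visible changes include: constant usage differs; arithmetic usage differs.
Spot check at x=1, y=-2 — compute: t=-4, then u=5, then (((t - y) * min(0, t)) != (t - u)) is true, then t=4, then ((-1 * 6) == (x * y)) is false, then y=4, then returns -15. compute2: t=-4, then u=5, then (((t - y) * min((1 + -1), t)) != (t - u)) is true, then t=4, then ((-1 * 6) == (x * y)) is false, then y=4, then returns -15. Both give -15.
Across all 56 domain points the two functions coincide.
verdict: equivalent


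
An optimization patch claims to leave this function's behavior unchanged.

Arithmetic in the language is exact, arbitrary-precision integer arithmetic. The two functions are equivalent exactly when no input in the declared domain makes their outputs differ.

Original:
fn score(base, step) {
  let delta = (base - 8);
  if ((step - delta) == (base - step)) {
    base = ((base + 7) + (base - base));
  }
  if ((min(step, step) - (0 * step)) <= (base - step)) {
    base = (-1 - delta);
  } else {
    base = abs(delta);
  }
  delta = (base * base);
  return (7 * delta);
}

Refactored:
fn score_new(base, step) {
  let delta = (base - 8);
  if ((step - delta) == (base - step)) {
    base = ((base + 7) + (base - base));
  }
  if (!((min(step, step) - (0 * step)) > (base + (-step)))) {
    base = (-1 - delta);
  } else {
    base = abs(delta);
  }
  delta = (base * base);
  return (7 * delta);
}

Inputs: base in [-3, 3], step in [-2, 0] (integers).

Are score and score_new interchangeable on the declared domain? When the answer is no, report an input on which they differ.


Comparing the listings, the differences include: arithmetic usage differs, and comparison usage differs, and boolean connective usage differs.
As a probe, take base=3, step=-1: score runs delta := -5 | ((step - delta) == (base - step)): true | base := 10 | ((min(step, step) - (0 * step)) <= (base - step)): true | base := 4 | delta := 16 | result 112; score_new runs delta := -5 | ((step - delta) == (base - step)): true | base := 10 | (!((min(step, step) - (0 * step)) > (base + (-step)))): true | base := 4 | delta := 16 | result 112; both end at 112.
Every one of the 21 inputs gives matching results.
verdict: equivalent


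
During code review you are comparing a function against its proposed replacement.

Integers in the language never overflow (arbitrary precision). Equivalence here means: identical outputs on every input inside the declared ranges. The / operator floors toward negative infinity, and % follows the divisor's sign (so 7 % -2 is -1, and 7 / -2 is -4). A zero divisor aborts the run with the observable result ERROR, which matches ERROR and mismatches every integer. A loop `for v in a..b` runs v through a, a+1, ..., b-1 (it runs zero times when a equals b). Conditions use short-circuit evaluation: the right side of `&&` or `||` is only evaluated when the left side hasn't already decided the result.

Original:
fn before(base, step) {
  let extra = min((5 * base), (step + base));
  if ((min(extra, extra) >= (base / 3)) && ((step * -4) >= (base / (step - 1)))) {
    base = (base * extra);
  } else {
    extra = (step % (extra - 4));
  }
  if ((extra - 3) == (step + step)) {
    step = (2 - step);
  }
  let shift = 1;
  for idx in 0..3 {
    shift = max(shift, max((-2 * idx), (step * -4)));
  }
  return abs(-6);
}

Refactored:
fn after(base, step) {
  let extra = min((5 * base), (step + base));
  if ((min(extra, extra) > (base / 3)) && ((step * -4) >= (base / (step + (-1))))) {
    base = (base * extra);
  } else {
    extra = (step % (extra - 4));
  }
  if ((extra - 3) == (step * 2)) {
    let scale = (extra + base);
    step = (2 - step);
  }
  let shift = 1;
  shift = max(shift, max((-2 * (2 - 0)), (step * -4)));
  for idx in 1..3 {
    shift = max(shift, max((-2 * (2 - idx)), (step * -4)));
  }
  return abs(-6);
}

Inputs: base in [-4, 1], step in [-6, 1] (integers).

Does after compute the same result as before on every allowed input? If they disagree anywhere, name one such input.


At base=0, step=1: before gives ERROR, after gives 6.
verdict: not equivalent; witness: base=0, step=1


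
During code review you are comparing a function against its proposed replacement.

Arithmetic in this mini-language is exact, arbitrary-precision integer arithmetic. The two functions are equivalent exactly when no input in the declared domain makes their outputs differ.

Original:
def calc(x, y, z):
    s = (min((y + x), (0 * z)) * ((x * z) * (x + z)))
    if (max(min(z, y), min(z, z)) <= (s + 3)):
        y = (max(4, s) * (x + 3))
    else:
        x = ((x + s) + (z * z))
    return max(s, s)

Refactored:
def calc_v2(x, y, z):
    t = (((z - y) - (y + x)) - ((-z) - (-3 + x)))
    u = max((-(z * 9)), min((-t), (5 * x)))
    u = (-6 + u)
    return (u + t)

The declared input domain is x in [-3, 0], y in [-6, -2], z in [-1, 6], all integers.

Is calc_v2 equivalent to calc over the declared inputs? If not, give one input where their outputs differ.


Consider the input x=-3, y=-6, z=-1.
calc: s = 108; (max(min(z, y), min(z, z)) <= (s + 3)) -> true; y = 0; return 108
calc_v2: t = 7; u = 9; u = 3; return 10
108 vs 10 — the two versions disagree here.
verdict: not equivalent; witness: x=-3, y=-6, z=-1


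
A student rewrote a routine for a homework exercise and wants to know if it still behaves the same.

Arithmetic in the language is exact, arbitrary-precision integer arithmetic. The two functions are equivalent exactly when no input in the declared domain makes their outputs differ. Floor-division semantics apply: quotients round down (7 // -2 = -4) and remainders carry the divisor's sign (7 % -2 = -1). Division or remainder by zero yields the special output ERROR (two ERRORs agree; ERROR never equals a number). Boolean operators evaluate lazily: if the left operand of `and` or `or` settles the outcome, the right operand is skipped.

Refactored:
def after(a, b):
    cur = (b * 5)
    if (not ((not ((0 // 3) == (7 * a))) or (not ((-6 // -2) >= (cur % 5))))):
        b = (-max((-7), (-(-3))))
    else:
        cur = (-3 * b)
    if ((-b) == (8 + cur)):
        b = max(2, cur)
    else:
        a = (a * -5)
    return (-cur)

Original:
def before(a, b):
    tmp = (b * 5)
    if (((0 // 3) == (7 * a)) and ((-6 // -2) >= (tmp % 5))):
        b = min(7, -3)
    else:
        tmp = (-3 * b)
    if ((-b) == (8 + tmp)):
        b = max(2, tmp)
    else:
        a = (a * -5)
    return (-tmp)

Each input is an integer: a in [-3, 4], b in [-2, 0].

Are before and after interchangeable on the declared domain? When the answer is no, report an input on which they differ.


This is a faithful refactor — boolean connective usage differs; and min/max/abs usage differs; and local variable names differ, but the computed results match everywhere.
As a probe, take a=-3, b=-1: before runs tmp = -5; (((0 // 3) == (7 * a)) and ((-6 // -2) >= (tmp % 5))) -> false; tmp = 3; ((-b) == (8 + tmp)) -> false; a = 15; return -3; after runs cur = -5; (not ((not ((0 // 3) == (7 * a))) or (not ((-6 // -2) >= (cur % 5))))) -> false; cur = 3; ((-b) == (8 + cur)) -> false; a = 15; return -3; both end at -3.
Every one of the 24 inputs gives matching results.
verdict: equivalent


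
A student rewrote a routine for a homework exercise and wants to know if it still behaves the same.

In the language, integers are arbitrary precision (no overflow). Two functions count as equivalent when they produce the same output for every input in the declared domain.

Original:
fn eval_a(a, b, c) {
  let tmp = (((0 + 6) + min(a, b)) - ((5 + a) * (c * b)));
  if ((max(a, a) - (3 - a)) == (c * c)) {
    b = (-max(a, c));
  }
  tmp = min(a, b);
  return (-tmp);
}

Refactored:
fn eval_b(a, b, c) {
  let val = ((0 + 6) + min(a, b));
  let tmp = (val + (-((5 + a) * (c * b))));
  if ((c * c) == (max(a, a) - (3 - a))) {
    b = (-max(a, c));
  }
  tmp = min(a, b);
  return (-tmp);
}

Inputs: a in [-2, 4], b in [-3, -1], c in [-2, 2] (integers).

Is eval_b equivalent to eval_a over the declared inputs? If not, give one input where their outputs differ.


Differences: local variable names differ, plus statement counts differ, plus arithmetic usage differs — yet all 105 inputs agree.
verdict: equivalent


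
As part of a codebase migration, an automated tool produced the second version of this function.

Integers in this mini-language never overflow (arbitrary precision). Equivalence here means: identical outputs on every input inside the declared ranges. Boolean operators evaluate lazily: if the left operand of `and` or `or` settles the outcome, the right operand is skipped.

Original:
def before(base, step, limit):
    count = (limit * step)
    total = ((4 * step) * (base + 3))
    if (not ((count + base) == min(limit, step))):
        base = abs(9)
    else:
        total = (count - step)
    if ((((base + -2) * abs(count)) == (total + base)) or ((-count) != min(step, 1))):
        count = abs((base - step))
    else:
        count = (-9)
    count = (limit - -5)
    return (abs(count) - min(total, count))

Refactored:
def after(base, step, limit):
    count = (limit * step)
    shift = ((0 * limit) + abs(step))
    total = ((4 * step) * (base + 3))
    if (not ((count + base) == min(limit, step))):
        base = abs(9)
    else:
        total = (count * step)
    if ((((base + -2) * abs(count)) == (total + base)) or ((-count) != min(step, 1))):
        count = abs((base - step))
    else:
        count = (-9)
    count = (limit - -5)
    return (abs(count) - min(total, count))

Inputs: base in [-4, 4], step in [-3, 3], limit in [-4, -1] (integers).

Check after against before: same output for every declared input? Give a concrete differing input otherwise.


Run the pair on base=-4, step=-2, limit=-1.
before: count = 2; total = 8; (not ((count + base) == min(limit, step))) -> false; total = 4; ((((base + -2) * abs(count)) == (total + base)) or ((-count) != min(step, 1))) -> false; count = -9; count = 4; return 0
after: count = 2; shift = 2; total = 8; (not ((count + base) == min(limit, step))) -> false; total = -4; ((((base + -2) * abs(count)) == (total + base)) or ((-count) != min(step, 1))) -> false; count = -9; count = 4; return 8
0 against 8: the behavior changed.
verdict: not equivalent; witness: base=-4, step=-2, limit=-1


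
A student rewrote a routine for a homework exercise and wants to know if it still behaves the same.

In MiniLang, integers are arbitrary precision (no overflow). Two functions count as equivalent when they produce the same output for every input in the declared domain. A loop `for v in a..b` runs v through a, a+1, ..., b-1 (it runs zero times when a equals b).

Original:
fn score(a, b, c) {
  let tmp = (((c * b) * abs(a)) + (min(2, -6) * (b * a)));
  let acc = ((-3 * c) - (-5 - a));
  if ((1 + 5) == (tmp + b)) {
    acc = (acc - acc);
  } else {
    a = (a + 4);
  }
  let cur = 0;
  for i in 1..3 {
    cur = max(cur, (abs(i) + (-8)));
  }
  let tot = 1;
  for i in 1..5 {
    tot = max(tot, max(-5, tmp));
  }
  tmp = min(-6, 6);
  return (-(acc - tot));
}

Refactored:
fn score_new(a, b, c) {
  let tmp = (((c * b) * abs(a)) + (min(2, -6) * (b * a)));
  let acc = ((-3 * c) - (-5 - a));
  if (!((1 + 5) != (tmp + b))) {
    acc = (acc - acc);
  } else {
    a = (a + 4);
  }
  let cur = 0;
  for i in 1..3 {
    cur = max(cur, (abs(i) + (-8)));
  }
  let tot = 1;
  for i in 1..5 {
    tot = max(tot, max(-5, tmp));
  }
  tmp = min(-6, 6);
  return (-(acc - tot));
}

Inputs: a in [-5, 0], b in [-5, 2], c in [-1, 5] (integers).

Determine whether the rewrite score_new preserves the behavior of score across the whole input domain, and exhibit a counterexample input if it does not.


This is a faithful refactor — boolean connective usage differs, plus comparison usage differs, but the computed results match everywhere.
As a probe, take a=-4, b=-3, c=0: score runs tmp := -72 | acc := 1 | ((1 + 5) == (tmp + b)): false | a := 0 | cur := 0 | iter i=1: | cur := 0 | iter i=2: | cur := 0 | tot := 1 | iter i=1: | tot := 1 | iter i=2: | tot := 1 | iter i=3: | tot := 1 | iter i=4: | tot := 1 | tmp := -6 | result 0; score_new runs tmp := -72 | acc := 1 | (!((1 + 5) != (tmp + b))): false | a := 0 | cur := 0 | iter i=1: | cur := 0 | iter i=2: | cur := 0 | tot := 1 | iter i=1: | tot := 1 | iter i=2: | tot := 1 | iter i=3: | tot := 1 | iter i=4: | tot := 1 | tmp := -6 | result 0; both end at 0.
Sweeping the whole domain (336 inputs) finds no disagreement.
verdict: equivalent


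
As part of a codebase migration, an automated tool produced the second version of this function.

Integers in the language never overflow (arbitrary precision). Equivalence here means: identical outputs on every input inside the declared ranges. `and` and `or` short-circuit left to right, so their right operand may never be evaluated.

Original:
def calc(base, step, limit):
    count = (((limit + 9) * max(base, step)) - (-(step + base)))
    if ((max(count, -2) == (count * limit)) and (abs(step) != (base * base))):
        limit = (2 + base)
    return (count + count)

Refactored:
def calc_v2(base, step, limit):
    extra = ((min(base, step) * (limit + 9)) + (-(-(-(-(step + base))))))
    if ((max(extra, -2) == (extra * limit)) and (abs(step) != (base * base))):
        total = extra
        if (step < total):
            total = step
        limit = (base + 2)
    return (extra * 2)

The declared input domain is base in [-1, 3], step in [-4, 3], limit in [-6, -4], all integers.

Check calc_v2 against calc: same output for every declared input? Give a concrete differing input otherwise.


These are not equivalent — on base=-1, step=-4, limit=-6 the outputs split (-16 vs -34).
calc: count becomes -8; next ((max(count, -2) == (count * limit)) and (abs(step) != (base * base))) evaluates to false; next final value -16
calc_v2: extra becomes -17; next ((max(extra, -2) == (extra * limit)) and (abs(step) != (base * base))) evaluates to false; next final value -34
verdict: not equivalent; witness: base=-1, step=-4, limit=-6


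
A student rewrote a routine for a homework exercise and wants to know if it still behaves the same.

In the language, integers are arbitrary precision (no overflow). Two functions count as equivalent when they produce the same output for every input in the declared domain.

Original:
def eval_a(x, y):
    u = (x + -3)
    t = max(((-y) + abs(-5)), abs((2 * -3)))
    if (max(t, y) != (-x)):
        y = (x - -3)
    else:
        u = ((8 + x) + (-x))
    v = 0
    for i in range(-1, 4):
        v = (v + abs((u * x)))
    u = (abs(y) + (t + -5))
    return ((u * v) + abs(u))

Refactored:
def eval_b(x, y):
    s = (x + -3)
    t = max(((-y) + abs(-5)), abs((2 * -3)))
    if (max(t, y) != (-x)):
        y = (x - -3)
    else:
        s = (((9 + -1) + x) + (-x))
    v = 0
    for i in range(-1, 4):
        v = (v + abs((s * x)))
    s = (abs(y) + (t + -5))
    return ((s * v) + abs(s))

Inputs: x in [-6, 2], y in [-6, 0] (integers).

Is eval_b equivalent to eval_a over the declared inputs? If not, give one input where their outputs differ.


The two are interchangeable: constant usage differs; also local variable names differ; also arithmetic usage differs, and every declared input agrees.
Spot check at x=-4, y=0 — eval_a: u=-7, then t=6, then (max(t, y) != (-x)) is true, then y=-1, then v=0, then (i=-1), then v=28, then (i=0), then v=56, then (i=1), then v=84, then (i=2), then v=112, then (i=3), then v=140, then u=2, then returns 282. eval_b: s=-7, then t=6, then (max(t, y) != (-x)) is true, then y=-1, then v=0, then (i=-1), then v=28, then (i=0), then v=56, then (i=1), then v=84, then (i=2), then v=112, then (i=3), then v=140, then s=2, then returns 282. Both give 282.
Checked all 63 inputs in the declared domain: the outputs agree on every one.
verdict: equivalent
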